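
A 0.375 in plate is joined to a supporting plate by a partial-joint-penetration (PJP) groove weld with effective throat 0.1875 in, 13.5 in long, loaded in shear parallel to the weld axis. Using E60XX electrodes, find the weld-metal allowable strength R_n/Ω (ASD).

R_n/Ω ≈ 45.6 kip

E60XX → F_EXX = 60 ksi.
Effective throat (given) t_e = 0.1875 in.
A_we = 0.1875 × 13.5 = 2.531 in².
F_nw = 0.6 F_EXX = 36 ksi.
R_n/Ω = (36 × 2.531) / 2.0 = 45.56 kip.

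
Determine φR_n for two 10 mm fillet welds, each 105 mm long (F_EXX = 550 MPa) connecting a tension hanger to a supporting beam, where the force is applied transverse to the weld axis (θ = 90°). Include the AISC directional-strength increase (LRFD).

φR_n ≈ 551 kN

t_e = 0.707 × 10 = 7.07 mm; A_we = 7.07 × 210 = 1485 mm².
Directional factor: 1.0 + 0.5 sin^1.5(90°) = 1.5.
F_nw = 0.6 × 550 × 1.5 = 495 MPa.
φR_n = 0.75 × 495 × 1485 × 10⁻³ = 551.2 kN.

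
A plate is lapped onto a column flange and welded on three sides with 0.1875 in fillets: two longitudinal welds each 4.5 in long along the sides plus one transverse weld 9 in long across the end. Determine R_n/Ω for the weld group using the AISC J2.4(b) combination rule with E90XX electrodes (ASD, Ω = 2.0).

E90XX → F_EXX = 90 ksi.
t_e = 0.707 × 0.1875 = 0.1326 in.
R_nwl = 0.6 × 90 × 0.1326 × 9 = 64.43 kips (longitudinal, 2 welds).
R_nwt = 0.6 × 90 × 0.1326 × 9 = 64.43 kips (transverse, base value).
(i) R_nwl + R_nwt = 128.9 kips; (ii) 0.85 R_nwl + 1.5 R_nwt = 151.4 kips.
R_n = max = 151.4 kips [governs: (ii)]; R_n/Ω = 75.7 kips.

R_n/Ω ≈ 75.7 kips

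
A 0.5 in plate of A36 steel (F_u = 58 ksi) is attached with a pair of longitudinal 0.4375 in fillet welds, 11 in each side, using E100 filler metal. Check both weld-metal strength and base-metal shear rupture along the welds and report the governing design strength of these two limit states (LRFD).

φR_n ≈ 287 kip (base-metal shear rupture governs)

E100XX → F_EXX = 100 ksi.
t_e = 0.707 × 0.4375 = 0.3093 in; L = 22 in.
Weld metal: φR_n = 0.75 × 0.6 × 100 × 0.3093 × 22 = 306.2 kip.
Base metal (shear rupture): φR_n = 0.75 × 0.6 × 58 × 0.5 × 22 = 287.1 kip.
Governing: base-metal shear rupture.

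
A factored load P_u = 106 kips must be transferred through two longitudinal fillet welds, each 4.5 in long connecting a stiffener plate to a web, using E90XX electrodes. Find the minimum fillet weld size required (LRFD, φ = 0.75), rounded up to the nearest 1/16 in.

E90XX → F_EXX = 90 ksi.
Total weld length L = 9 in.
Required throat t_e = P_u / (φ × 0.6 F_EXX × L) = 106 / (0.75 × 0.6 × 90 × 9) = 0.2908 in.
Required leg w = t_e / 0.707 = 0.4113 in → use 7/16 in.

w = 7/16 in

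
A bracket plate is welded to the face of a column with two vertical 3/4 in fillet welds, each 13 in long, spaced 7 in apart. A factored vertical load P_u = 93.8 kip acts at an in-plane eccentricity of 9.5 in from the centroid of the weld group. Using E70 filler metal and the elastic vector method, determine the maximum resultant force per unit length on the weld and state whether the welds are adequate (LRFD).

f_max ≈ 11.8 kip/in; adequate

E70XX → F_EXX = 70 ksi.
Total weld length L_w = 26 in. Treat welds as unit-width lines.
Polar moment about centroid: J = 2[d³/12 + d(b/2)²] = 2[13³/12 + 13×3.5²] = 684.7 in³.
Direct shear f_v = P/L_w = 93.8 / 26 = 3.608 kip/in (vertical).
Torsion M = P·e = 93.8 × 9.5 = 891.1 kip·in.
Critical point at (x, y) = (3.5, 6.5) from centroid. f_tx = M·y/J = 8.46 kip/in; f_ty = M·x/J = 4.555 kip/in.
Resultant f_max = √[f_tx² + (f_v + f_ty)²] = √[8.46² + (3.608 + 4.555)²] = 11.76 kip/in.
Capacity per unit length: φr_n = 0.75 × 0.6 × 70 × (0.707 × 0.75) = 16.7 kip/in.
11.76 ≤ 16.7 → adequate.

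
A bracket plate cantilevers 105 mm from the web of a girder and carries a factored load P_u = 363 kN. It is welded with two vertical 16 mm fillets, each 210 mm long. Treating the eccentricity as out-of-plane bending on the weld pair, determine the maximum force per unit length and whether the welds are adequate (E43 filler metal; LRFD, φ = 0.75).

f_max ≈ 2730 N/mm; NOT adequate

E43XX → F_EXX = 430 MPa.
L_w = 2 × 210 = 420 mm; section modulus (unit throat) S = 2 × L²/6 = 14700 mm².
Direct shear f_v = P/L_w = 363×10³/420 = 864.3 N/mm.
Moment M = P × e = 363×10³ × 105 = 38115000 N·mm; bending f_b = M/S = 2593 N/mm.
f_max = √(f_v² + f_b²) = √(864.3² + 2593²) = 2733 N/mm.
φr_n = 0.75 × 0.6 × 430 × (0.707 × 16) = 2189 N/mm → NOT adequate.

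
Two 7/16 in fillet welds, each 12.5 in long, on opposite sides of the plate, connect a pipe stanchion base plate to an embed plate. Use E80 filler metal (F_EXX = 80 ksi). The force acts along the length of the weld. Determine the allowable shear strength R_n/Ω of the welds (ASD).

R_n/Ω ≈ 186 kips

Effective throat t_e = 0.707 × 0.4375 = 0.3093 in.
Total length L = 25 in; A_we = 0.3093 × 25 = 7.733 in².
F_nw = 0.6 F_EXX = 0.6 × 80 = 48 ksi.
R_n = 48 × 7.733 = 371.2 kips; R_n/Ω = 371.2/2.0 = 185.6 kips.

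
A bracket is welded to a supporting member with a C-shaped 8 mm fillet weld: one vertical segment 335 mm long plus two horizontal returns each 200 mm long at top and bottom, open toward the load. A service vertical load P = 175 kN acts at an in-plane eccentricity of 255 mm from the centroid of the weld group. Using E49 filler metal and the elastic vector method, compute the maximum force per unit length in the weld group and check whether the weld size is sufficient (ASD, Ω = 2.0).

f_max ≈ 744 N/mm; adequate

E49XX → F_EXX = 490 MPa.
Total weld length L_w = 735 mm. Treat welds as unit-width lines.
Centroid: x̄ = 2×200×100 / 735 = 54.42 mm from the vertical weld.
Polar moment about centroid: J = I_x + I_y = [335³/12 + 2×200×167.5²] + [335×54.42² + 2(200³/12 + 200×45.58²)] = 17510000 mm³.
Direct shear f_v = P/L_w = 175×10³ / 735 = 238.1 N/mm (vertical).
Torsion M = P·e = 175×10³ × 255 = 44625000 N·mm.
Critical point at (x, y) = (145.6, 167.5) from centroid. f_tx = M·y/J = 426.8 N/mm; f_ty = M·x/J = 371 N/mm.
Resultant f_max = √[f_tx² + (f_v + f_ty)²] = √[426.8² + (238.1 + 371)²] = 743.7 N/mm.
Capacity per unit length: r_n/Ω = (1/2.0) × 0.6 × 490 × (0.707 × 8) = 831.4 N/mm.
743.7 ≤ 831.4 → adequate.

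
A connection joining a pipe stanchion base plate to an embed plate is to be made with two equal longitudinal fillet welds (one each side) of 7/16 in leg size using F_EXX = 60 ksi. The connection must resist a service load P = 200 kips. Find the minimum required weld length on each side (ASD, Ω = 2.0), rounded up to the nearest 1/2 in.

Throat t_e = 0.707 × 0.4375 = 0.3093 in.
r_n/Ω = (0.6 × 60 × 0.3093) / 2.0 = 5.568 kip/in.
L_req = P / (r_n/Ω) = 200 / 5.568 = 35.92 in total.
Per side: 35.92 / 2 = 17.96 in.
Round up → use L = 18 in on each side.

L = 18 in on each side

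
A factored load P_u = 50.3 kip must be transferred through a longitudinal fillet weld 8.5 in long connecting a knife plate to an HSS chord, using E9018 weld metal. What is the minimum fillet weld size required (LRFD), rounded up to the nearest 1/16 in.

E90XX → F_EXX = 90 ksi.
Total weld length L = 8.5 in.
Required throat t_e = P_u / (φ × 0.6 F_EXX × L) = 50.3 / (0.75 × 0.6 × 90 × 8.5) = 0.1461 in.
Required leg w = t_e / 0.707 = 0.2067 in → use 1/4 in.

w = 1/4 in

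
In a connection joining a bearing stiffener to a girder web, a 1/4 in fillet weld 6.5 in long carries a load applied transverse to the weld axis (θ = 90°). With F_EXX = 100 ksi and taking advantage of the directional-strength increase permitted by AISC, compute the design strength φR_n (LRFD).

t_e = 0.707 × 0.25 = 0.1767 in; A_we = 0.1767 × 6.5 = 1.149 in².
Directional factor: 1.0 + 0.5 sin^1.5(90°) = 1.5.
F_nw = 0.6 × 100 × 1.5 = 90 ksi.
φR_n = 0.75 × 90 × 1.149 = 77.55 kips.

φR_n ≈ 77.5 kips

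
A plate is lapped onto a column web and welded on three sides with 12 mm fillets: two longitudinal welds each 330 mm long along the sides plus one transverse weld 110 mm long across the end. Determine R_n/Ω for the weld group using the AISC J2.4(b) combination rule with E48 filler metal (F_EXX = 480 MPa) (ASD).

t_e = 0.707 × 12 = 8.484 mm.
R_nwl = 0.6 × 480 × 8.484 × 660 × 10⁻³ = 1613 kN (longitudinal, 2 welds).
R_nwt = 0.6 × 480 × 8.484 × 110 × 10⁻³ = 268.8 kN (transverse, base value).
(i) R_nwl + R_nwt = 1881 kN; (ii) 0.85 R_nwl + 1.5 R_nwt = 1774 kN.
R_n = max = 1881 kN [governs: (i)]; R_n/Ω = 940.7 kN.

R_n/Ω ≈ 941 kN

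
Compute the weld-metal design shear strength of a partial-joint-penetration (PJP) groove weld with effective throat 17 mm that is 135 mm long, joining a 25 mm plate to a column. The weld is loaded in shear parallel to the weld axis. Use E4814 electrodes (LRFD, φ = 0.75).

φR_n ≈ 496 kN

E48XX → F_EXX = 480 MPa.
Effective throat (given) t_e = 17 mm.
A_we = 17 × 135 = 2295 mm².
F_nw = 0.6 F_EXX = 288 MPa.
φR_n = 0.75 × 288 × 2295 × 10⁻³ = 495.7 kN.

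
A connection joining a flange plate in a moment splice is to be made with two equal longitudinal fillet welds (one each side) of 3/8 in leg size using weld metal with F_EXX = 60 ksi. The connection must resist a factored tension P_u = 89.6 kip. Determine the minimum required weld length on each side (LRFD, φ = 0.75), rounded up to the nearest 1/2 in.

L = 6.5 in on each side

Throat t_e = 0.707 × 0.375 = 0.2651 in.
φr_n = 0.75 × 0.6 × 60 × 0.2651 = 7.158 kip/in.
L_req = P_u / φr_n = 89.6 / 7.158 = 12.52 in total.
Per side: 12.52 / 2 = 6.258 in.
Round up → use L = 6.5 in on each side.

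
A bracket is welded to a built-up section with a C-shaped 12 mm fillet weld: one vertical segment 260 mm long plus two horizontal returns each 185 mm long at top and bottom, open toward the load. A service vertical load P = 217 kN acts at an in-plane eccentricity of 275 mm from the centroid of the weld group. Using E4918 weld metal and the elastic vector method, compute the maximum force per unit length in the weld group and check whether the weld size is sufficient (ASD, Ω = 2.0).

E49XX → F_EXX = 490 MPa.
Total weld length L_w = 630 mm. Treat welds as unit-width lines.
Centroid: x̄ = 2×185×92.5 / 630 = 54.33 mm from the vertical weld.
Polar moment about centroid: J = I_x + I_y = [260³/12 + 2×185×130²] + [260×54.33² + 2(185³/12 + 185×38.17²)] = 10080000 mm³.
Direct shear f_v = P/L_w = 217×10³ / 630 = 344.4 N/mm (vertical).
Torsion M = P·e = 217×10³ × 275 = 59675000 N·mm.
Critical point at (x, y) = (130.7, 130) from centroid. f_tx = M·y/J = 769.7 N/mm; f_ty = M·x/J = 773.7 N/mm.
Resultant f_max = √[f_tx² + (f_v + f_ty)²] = √[769.7² + (344.4 + 773.7)²] = 1357 N/mm.
Capacity per unit length: r_n/Ω = (1/2.0) × 0.6 × 490 × (0.707 × 12) = 1247 N/mm.
1357 > 1247 → NOT adequate.

f_max ≈ 1360 N/mm; NOT adequate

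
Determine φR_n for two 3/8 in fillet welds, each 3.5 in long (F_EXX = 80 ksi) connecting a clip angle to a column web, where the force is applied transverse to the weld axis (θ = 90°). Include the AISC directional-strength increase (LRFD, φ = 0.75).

φR_n ≈ 100 kips

t_e = 0.707 × 0.375 = 0.2651 in; A_we = 0.2651 × 7 = 1.856 in².
Directional factor: 1.0 + 0.5 sin^1.5(90°) = 1.5.
F_nw = 0.6 × 80 × 1.5 = 72 ksi.
φR_n = 0.75 × 72 × 1.856 = 100.2 kips.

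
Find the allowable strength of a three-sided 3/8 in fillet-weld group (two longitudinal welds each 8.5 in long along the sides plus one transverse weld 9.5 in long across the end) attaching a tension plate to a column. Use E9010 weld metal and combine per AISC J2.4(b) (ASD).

E90XX → F_EXX = 90 ksi.
t_e = 0.707 × 0.375 = 0.2651 in.
R_nwl = 0.6 × 90 × 0.2651 × 17 = 243.4 kip (longitudinal, 2 welds).
R_nwt = 0.6 × 90 × 0.2651 × 9.5 = 136 kip (transverse, base value).
(i) R_nwl + R_nwt = 379.4 kip; (ii) 0.85 R_nwl + 1.5 R_nwt = 410.9 kip.
R_n = max = 410.9 kip [governs: (ii)]; R_n/Ω = 205.4 kip.

R_n/Ω ≈ 205 kip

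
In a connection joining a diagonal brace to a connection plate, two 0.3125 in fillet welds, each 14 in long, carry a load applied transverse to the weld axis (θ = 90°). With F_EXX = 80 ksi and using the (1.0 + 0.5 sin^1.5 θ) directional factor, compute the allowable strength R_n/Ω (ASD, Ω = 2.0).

R_n/Ω ≈ 223 kip

t_e = 0.707 × 0.3125 = 0.2209 in; A_we = 0.2209 × 28 = 6.186 in².
Directional factor: 1.0 + 0.5 sin^1.5(90°) = 1.5.
F_nw = 0.6 × 80 × 1.5 = 72 ksi.
R_n/Ω = (72 × 6.186) / 2.0 = 222.7 kip.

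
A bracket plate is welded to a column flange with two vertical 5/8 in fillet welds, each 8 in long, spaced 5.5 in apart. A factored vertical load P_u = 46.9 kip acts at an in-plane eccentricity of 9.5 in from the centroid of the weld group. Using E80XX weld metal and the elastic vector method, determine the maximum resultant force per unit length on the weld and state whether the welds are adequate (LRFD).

f_max ≈ 12.4 kip/in; adequate

E80XX → F_EXX = 80 ksi.
Total weld length L_w = 16 in. Treat welds as unit-width lines.
Polar moment about centroid: J = 2[d³/12 + d(b/2)²] = 2[8³/12 + 8×2.75²] = 206.3 in³.
Direct shear f_v = P/L_w = 46.9 / 16 = 2.931 kip/in (vertical).
Torsion M = P·e = 46.9 × 9.5 = 445.55 kip·in.
Critical point at (x, y) = (2.75, 4) from centroid. f_tx = M·y/J = 8.637 kip/in; f_ty = M·x/J = 5.938 kip/in.
Resultant f_max = √[f_tx² + (f_v + f_ty)²] = √[8.637² + (2.931 + 5.938)²] = 12.38 kip/in.
Capacity per unit length: φr_n = 0.75 × 0.6 × 80 × (0.707 × 0.625) = 15.91 kip/in.
12.38 ≤ 15.91 → adequate.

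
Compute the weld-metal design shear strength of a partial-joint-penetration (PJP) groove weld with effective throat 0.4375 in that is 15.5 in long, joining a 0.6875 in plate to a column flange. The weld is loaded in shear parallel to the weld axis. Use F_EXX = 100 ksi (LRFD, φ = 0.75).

Effective throat (given) t_e = 0.4375 in.
A_we = 0.4375 × 15.5 = 6.781 in².
F_nw = 0.6 F_EXX = 60 ksi.
φR_n = 0.75 × 60 × 6.781 = 305.2 kips.

φR_n ≈ 305 kips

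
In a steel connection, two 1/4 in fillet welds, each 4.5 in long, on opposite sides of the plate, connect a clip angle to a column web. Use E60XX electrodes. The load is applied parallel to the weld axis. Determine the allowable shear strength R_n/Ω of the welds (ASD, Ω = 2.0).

R_n/Ω ≈ 28.6 kips

E60XX → F_EXX = 60 ksi.
Effective throat t_e = 0.707 × 0.25 = 0.1767 in.
Total length L = 9 in; A_we = 0.1767 × 9 = 1.591 in².
F_nw = 0.6 F_EXX = 0.6 × 60 = 36 ksi.
R_n = 36 × 1.591 = 57.27 kips; R_n/Ω = 57.27/2.0 = 28.63 kips.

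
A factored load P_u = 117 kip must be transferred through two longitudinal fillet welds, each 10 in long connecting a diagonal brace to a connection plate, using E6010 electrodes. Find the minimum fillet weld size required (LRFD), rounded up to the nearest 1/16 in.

E60XX → F_EXX = 60 ksi.
Total weld length L = 20 in.
Required throat t_e = P_u / (φ × 0.6 F_EXX × L) = 117 / (0.75 × 0.6 × 60 × 20) = 0.2167 in.
Required leg w = t_e / 0.707 = 0.3065 in → use 5/16 in.

w = 5/16 in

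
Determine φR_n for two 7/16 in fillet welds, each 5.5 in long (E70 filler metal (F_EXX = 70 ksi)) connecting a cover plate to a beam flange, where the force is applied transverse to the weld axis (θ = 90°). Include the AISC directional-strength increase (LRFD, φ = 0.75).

φR_n ≈ 161 kip

t_e = 0.707 × 0.4375 = 0.3093 in; A_we = 0.3093 × 11 = 3.402 in².
Directional factor: 1.0 + 0.5 sin^1.5(90°) = 1.5.
F_nw = 0.6 × 70 × 1.5 = 63 ksi.
φR_n = 0.75 × 63 × 3.402 = 160.8 kip.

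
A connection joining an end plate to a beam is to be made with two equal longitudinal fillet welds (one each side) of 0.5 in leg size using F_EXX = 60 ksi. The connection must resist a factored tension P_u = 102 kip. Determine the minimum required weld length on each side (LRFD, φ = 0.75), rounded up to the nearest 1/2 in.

L = 5.5 in on each side

Throat t_e = 0.707 × 0.5 = 0.3535 in.
φr_n = 0.75 × 0.6 × 60 × 0.3535 = 9.544 kip/in.
L_req = P_u / φr_n = 102 / 9.544 = 10.69 in total.
Per side: 10.69 / 2 = 5.343 in.
Round up → use L = 5.5 in on each side.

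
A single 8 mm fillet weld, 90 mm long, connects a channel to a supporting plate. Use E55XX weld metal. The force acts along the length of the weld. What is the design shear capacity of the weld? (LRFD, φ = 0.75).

φR_n ≈ 126 kN

E55XX → F_EXX = 550 MPa.
Effective throat t_e = 0.707 × 8 = 5.656 mm.
Total length L = 90 mm; A_we = 5.656 × 90 = 509 mm².
F_nw = 0.6 F_EXX = 0.6 × 550 = 330 MPa.
φR_n = 0.75 × 330 × 509 × 10⁻³ = 126 kN.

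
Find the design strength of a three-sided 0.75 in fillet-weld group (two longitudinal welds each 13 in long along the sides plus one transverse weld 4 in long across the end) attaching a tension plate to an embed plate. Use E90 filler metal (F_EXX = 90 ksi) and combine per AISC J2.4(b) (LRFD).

t_e = 0.707 × 0.75 = 0.5302 in.
R_nwl = 0.6 × 90 × 0.5302 × 26 = 744.5 kips (longitudinal, 2 welds).
R_nwt = 0.6 × 90 × 0.5302 × 4 = 114.5 kips (transverse, base value).
(i) R_nwl + R_nwt = 859 kips; (ii) 0.85 R_nwl + 1.5 R_nwt = 804.6 kips.
R_n = max = 859 kips [governs: (i)]; φR_n = 644.3 kips.

φR_n ≈ 644 kips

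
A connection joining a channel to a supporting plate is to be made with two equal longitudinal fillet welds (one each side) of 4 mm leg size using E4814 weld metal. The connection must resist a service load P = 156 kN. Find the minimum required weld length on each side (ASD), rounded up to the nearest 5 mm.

E48XX → F_EXX = 480 MPa.
Throat t_e = 0.707 × 4 = 2.828 mm.
r_n/Ω = (0.6 × 480 × 2.828) / 2.0 = 407.2 N/mm = 0.4072 kN/mm.
L_req = P / (r_n/Ω) = 156 / 0.4072 = 383.1 mm total.
Per side: 383.1 / 2 = 191.5 mm.
Round up → use L = 195 mm on each side.

L = 195 mm on each side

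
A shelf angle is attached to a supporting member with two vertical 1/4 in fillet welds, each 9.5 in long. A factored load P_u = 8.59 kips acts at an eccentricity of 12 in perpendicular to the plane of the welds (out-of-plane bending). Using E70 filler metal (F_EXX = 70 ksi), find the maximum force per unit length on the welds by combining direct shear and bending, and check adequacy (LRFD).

L_w = 2 × 9.5 = 19 in; section modulus (unit throat) S = 2 × L²/6 = 30.08 in².
Direct shear f_v = P/L_w = 8.59/19 = 0.4521 kip/in.
Moment M = P × e = 8.59 × 12 = 103.08 kip·in; bending f_b = M/S = 3.426 kip/in.
f_max = √(f_v² + f_b²) = √(0.4521² + 3.426²) = 3.456 kip/in.
φr_n = 0.75 × 0.6 × 70 × (0.707 × 0.25) = 5.568 kip/in → adequate.

f_max ≈ 3.46 kip/in; adequate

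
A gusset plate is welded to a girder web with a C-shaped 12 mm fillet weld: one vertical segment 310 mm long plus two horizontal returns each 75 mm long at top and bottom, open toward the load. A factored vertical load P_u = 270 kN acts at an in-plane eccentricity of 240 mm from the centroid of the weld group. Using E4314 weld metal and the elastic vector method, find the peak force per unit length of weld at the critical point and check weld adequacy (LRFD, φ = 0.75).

f_max ≈ 2020 N/mm; NOT adequate

E43XX → F_EXX = 430 MPa.
Total weld length L_w = 460 mm. Treat welds as unit-width lines.
Centroid: x̄ = 2×75×37.5 / 460 = 12.23 mm from the vertical weld.
Polar moment about centroid: J = I_x + I_y = [310³/12 + 2×75×155²] + [310×12.23² + 2(75³/12 + 75×25.27²)] = 6299000 mm³.
Direct shear f_v = P/L_w = 270×10³ / 460 = 587 N/mm (vertical).
Torsion M = P·e = 270×10³ × 240 = 64800000 N·mm.
Critical point at (x, y) = (62.77, 155) from centroid. f_tx = M·y/J = 1595 N/mm; f_ty = M·x/J = 645.8 N/mm.
Resultant f_max = √[f_tx² + (f_v + f_ty)²] = √[1595² + (587 + 645.8)²] = 2016 N/mm.
Capacity per unit length: φr_n = 0.75 × 0.6 × 430 × (0.707 × 12) = 1642 N/mm.
2016 > 1642 → NOT adequate.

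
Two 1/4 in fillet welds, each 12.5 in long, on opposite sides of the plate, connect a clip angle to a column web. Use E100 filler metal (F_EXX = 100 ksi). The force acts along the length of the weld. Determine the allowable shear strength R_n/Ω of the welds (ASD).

R_n/Ω ≈ 133 kip

Effective throat t_e = 0.707 × 0.25 = 0.1767 in.
Total length L = 25 in; A_we = 0.1767 × 25 = 4.419 in².
F_nw = 0.6 F_EXX = 0.6 × 100 = 60 ksi.
R_n = 60 × 4.419 = 265.1 kip; R_n/Ω = 265.1/2.0 = 132.6 kip.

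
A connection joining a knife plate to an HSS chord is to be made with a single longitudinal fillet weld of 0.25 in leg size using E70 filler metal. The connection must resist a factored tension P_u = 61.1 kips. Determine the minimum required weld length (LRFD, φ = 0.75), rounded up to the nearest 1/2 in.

L = 11 in

E70XX → F_EXX = 70 ksi.
Throat t_e = 0.707 × 0.25 = 0.1767 in.
φr_n = 0.75 × 0.6 × 70 × 0.1767 = 5.568 kips/in.
L_req = P_u / φr_n = 61.1 / 5.568 = 10.97 in total.
Round up → use L = 11 in.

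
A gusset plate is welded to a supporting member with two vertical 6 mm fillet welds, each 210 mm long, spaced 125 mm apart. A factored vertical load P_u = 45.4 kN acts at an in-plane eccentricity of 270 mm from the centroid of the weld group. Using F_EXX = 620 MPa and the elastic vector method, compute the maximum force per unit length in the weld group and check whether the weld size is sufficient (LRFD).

f_max ≈ 534 N/mm; adequate

Total weld length L_w = 420 mm. Treat welds as unit-width lines.
Polar moment about centroid: J = 2[d³/12 + d(b/2)²] = 2[210³/12 + 210×62.5²] = 3184000 mm³.
Direct shear f_v = P/L_w = 45.4×10³ / 420 = 108.1 N/mm (vertical).
Torsion M = P·e = 45.4×10³ × 270 = 12258000 N·mm.
Critical point at (x, y) = (62.5, 105) from centroid. f_tx = M·y/J = 404.2 N/mm; f_ty = M·x/J = 240.6 N/mm.
Resultant f_max = √[f_tx² + (f_v + f_ty)²] = √[404.2² + (108.1 + 240.6)²] = 533.8 N/mm.
Capacity per unit length: φr_n = 0.75 × 0.6 × 620 × (0.707 × 6) = 1184 N/mm.
533.8 ≤ 1184 → adequate.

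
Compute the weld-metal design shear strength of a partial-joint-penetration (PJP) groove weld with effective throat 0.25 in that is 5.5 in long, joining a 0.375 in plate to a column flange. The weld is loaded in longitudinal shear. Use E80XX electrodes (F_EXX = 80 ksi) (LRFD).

φR_n ≈ 49.5 kips

Effective throat (given) t_e = 0.25 in.
A_we = 0.25 × 5.5 = 1.375 in².
F_nw = 0.6 F_EXX = 48 ksi.
φR_n = 0.75 × 48 × 1.375 = 49.5 kips.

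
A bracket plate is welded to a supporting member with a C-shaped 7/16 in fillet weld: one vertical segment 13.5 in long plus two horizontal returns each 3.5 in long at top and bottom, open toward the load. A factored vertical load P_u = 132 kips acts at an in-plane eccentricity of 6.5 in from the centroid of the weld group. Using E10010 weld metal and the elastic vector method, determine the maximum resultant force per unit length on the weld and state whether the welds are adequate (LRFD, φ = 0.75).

f_max ≈ 15.3 kip/in; NOT adequate

E100XX → F_EXX = 100 ksi.
Total weld length L_w = 20.5 in. Treat welds as unit-width lines.
Centroid: x̄ = 2×3.5×1.75 / 20.5 = 0.5976 in from the vertical weld.
Polar moment about centroid: J = I_x + I_y = [13.5³/12 + 2×3.5×6.75²] + [13.5×0.5976² + 2(3.5³/12 + 3.5×1.152²)] = 545.2 in³.
Direct shear f_v = P/L_w = 132 / 20.5 = 6.439 kip/in (vertical).
Torsion M = P·e = 132 × 6.5 = 858 kip·in.
Critical point at (x, y) = (2.902, 6.75) from centroid. f_tx = M·y/J = 10.62 kip/in; f_ty = M·x/J = 4.567 kip/in.
Resultant f_max = √[f_tx² + (f_v + f_ty)²] = √[10.62² + (6.439 + 4.567)²] = 15.3 kip/in.
Capacity per unit length: φr_n = 0.75 × 0.6 × 100 × (0.707 × 0.4375) = 13.92 kip/in.
15.3 > 13.92 → NOT adequate.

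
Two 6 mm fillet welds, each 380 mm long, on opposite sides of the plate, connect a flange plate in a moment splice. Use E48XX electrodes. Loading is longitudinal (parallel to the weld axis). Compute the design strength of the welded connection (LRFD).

E48XX → F_EXX = 480 MPa.
Effective throat t_e = 0.707 × 6 = 4.242 mm.
Total length L = 760 mm; A_we = 4.242 × 760 = 3224 mm².
F_nw = 0.6 F_EXX = 0.6 × 480 = 288 MPa.
φR_n = 0.75 × 288 × 3224 × 10⁻³ = 696.4 kN.

φR_n ≈ 696 kN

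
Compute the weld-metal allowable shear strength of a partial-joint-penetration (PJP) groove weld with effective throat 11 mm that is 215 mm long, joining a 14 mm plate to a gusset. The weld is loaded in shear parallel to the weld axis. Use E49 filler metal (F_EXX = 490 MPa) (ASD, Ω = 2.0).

R_n/Ω ≈ 348 kN

Effective throat (given) t_e = 11 mm.
A_we = 11 × 215 = 2365 mm².
F_nw = 0.6 F_EXX = 294 MPa.
R_n/Ω = (294 × 2365) / 2.0 × 10⁻³ = 347.7 kN.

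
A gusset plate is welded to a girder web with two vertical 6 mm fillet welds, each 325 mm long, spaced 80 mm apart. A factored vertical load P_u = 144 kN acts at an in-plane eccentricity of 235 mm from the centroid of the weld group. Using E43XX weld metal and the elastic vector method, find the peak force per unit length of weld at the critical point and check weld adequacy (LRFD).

f_max ≈ 916 N/mm; NOT adequate

E43XX → F_EXX = 430 MPa.
Total weld length L_w = 650 mm. Treat welds as unit-width lines.
Polar moment about centroid: J = 2[d³/12 + d(b/2)²] = 2[325³/12 + 325×40²] = 6761000 mm³.
Direct shear f_v = P/L_w = 144×10³ / 650 = 221.5 N/mm (vertical).
Torsion M = P·e = 144×10³ × 235 = 33840000 N·mm.
Critical point at (x, y) = (40, 162.5) from centroid. f_tx = M·y/J = 813.3 N/mm; f_ty = M·x/J = 200.2 N/mm.
Resultant f_max = √[f_tx² + (f_v + f_ty)²] = √[813.3² + (221.5 + 200.2)²] = 916.1 N/mm.
Capacity per unit length: φr_n = 0.75 × 0.6 × 430 × (0.707 × 6) = 820.8 N/mm.
916.1 > 820.8 → NOT adequate.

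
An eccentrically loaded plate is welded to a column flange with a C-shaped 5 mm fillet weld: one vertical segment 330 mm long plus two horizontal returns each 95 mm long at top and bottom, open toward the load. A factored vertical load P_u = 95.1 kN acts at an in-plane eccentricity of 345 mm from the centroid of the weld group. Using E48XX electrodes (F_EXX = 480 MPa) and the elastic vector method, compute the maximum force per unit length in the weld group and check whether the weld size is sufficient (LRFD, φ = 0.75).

Total weld length L_w = 520 mm. Treat welds as unit-width lines.
Centroid: x̄ = 2×95×47.5 / 520 = 17.36 mm from the vertical weld.
Polar moment about centroid: J = I_x + I_y = [330³/12 + 2×95×165²] + [330×17.36² + 2(95³/12 + 95×30.14²)] = 8582000 mm³.
Direct shear f_v = P/L_w = 95.1×10³ / 520 = 182.9 N/mm (vertical).
Torsion M = P·e = 95.1×10³ × 345 = 32810000 N·mm.
Critical point at (x, y) = (77.64, 165) from centroid. f_tx = M·y/J = 630.8 N/mm; f_ty = M·x/J = 296.8 N/mm.
Resultant f_max = √[f_tx² + (f_v + f_ty)²] = √[630.8² + (182.9 + 296.8)²] = 792.5 N/mm.
Capacity per unit length: φr_n = 0.75 × 0.6 × 480 × (0.707 × 5) = 763.6 N/mm.
792.5 > 763.6 → NOT adequate.

f_max ≈ 792 N/mm; NOT adequate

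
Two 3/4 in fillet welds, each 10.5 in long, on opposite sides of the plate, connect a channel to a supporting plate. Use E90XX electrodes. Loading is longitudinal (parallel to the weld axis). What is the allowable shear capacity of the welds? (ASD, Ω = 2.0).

E90XX → F_EXX = 90 ksi.
Effective throat t_e = 0.707 × 0.75 = 0.5302 in.
Total length L = 21 in; A_we = 0.5302 × 21 = 11.14 in².
F_nw = 0.6 F_EXX = 0.6 × 90 = 54 ksi.
R_n = 54 × 11.14 = 601.3 kips; R_n/Ω = 601.3/2.0 = 300.7 kips.

R_n/Ω ≈ 301 kips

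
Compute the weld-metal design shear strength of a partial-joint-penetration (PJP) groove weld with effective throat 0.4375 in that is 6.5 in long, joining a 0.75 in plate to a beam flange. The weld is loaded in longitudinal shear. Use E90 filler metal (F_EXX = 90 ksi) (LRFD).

Effective throat (given) t_e = 0.4375 in.
A_we = 0.4375 × 6.5 = 2.844 in².
F_nw = 0.6 F_EXX = 54 ksi.
φR_n = 0.75 × 54 × 2.844 = 115.2 kips.

φR_n ≈ 115 kips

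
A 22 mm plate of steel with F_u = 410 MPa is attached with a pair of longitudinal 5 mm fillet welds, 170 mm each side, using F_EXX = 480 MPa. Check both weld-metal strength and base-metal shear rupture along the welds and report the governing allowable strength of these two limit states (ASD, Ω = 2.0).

t_e = 0.707 × 5 = 3.535 mm; L = 340 mm.
Weld metal: R_n/Ω = (1/2.0) × 0.6 × 480 × 3.535 × 340 × 10⁻³ = 173.1 kN.
Base metal (shear rupture): R_n/Ω = (1/2.0) × 0.6 × 410 × 22 × 340 × 10⁻³ = 920 kN.
Governing: weld metal.

R_n/Ω ≈ 173 kN (weld metal governs)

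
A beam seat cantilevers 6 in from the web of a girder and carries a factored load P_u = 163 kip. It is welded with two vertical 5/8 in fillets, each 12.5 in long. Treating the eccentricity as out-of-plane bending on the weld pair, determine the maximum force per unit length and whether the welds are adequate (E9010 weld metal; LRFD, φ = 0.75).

E90XX → F_EXX = 90 ksi.
L_w = 2 × 12.5 = 25 in; section modulus (unit throat) S = 2 × L²/6 = 52.08 in².
Direct shear f_v = P/L_w = 163/25 = 6.52 kip/in.
Moment M = P × e = 163 × 6 = 978 kip·in; bending f_b = M/S = 18.78 kip/in.
f_max = √(f_v² + f_b²) = √(6.52² + 18.78²) = 19.88 kip/in.
φr_n = 0.75 × 0.6 × 90 × (0.707 × 0.625) = 17.9 kip/in → NOT adequate.

f_max ≈ 19.9 kip/in; NOT adequate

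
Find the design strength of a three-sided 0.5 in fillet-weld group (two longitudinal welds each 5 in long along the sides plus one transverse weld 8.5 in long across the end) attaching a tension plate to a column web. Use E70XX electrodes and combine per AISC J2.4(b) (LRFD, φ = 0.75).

φR_n ≈ 237 kips

E70XX → F_EXX = 70 ksi.
t_e = 0.707 × 0.5 = 0.3535 in.
R_nwl = 0.6 × 70 × 0.3535 × 10 = 148.5 kips (longitudinal, 2 welds).
R_nwt = 0.6 × 70 × 0.3535 × 8.5 = 126.2 kips (transverse, base value).
(i) R_nwl + R_nwt = 274.7 kips; (ii) 0.85 R_nwl + 1.5 R_nwt = 315.5 kips.
R_n = max = 315.5 kips [governs: (ii)]; φR_n = 236.6 kips.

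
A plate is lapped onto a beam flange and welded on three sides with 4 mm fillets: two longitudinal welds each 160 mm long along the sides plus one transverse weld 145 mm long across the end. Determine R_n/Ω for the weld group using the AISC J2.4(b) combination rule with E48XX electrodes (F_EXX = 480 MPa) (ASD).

R_n/Ω ≈ 199 kN

t_e = 0.707 × 4 = 2.828 mm.
R_nwl = 0.6 × 480 × 2.828 × 320 × 10⁻³ = 260.6 kN (longitudinal, 2 welds).
R_nwt = 0.6 × 480 × 2.828 × 145 × 10⁻³ = 118.1 kN (transverse, base value).
(i) R_nwl + R_nwt = 378.7 kN; (ii) 0.85 R_nwl + 1.5 R_nwt = 398.7 kN.
R_n = max = 398.7 kN [governs: (ii)]; R_n/Ω = 199.3 kN.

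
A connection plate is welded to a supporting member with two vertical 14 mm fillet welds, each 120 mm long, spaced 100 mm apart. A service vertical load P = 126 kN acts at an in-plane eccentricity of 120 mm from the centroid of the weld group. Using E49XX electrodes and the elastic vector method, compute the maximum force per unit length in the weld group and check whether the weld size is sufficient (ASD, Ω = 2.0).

f_max ≈ 1710 N/mm; NOT adequate

E49XX → F_EXX = 490 MPa.
Total weld length L_w = 240 mm. Treat welds as unit-width lines.
Polar moment about centroid: J = 2[d³/12 + d(b/2)²] = 2[120³/12 + 120×50²] = 888000 mm³.
Direct shear f_v = P/L_w = 126×10³ / 240 = 525 N/mm (vertical).
Torsion M = P·e = 126×10³ × 120 = 15120000 N·mm.
Critical point at (x, y) = (50, 60) from centroid. f_tx = M·y/J = 1022 N/mm; f_ty = M·x/J = 851.4 N/mm.
Resultant f_max = √[f_tx² + (f_v + f_ty)²] = √[1022² + (525 + 851.4)²] = 1714 N/mm.
Capacity per unit length: r_n/Ω = (1/2.0) × 0.6 × 490 × (0.707 × 14) = 1455 N/mm.
1714 > 1455 → NOT adequate.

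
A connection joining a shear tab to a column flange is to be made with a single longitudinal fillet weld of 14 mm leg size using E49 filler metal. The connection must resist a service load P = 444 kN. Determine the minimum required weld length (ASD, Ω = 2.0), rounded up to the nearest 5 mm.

L = 310 mm

E49XX → F_EXX = 490 MPa.
Throat t_e = 0.707 × 14 = 9.898 mm.
r_n/Ω = (0.6 × 490 × 9.898) / 2.0 = 1455 N/mm = 1.455 kN/mm.
L_req = P / (r_n/Ω) = 444 / 1.455 = 305.2 mm total.
Round up → use L = 310 mm.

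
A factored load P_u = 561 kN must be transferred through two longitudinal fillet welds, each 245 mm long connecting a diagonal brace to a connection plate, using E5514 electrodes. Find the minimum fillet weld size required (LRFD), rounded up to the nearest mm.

E55XX → F_EXX = 550 MPa.
Total weld length L = 490 mm.
Required throat t_e = P_u / (φ × 0.6 F_EXX × L) = 561 / (0.75 × 0.6 × 550 × 490 × 10⁻³) = 4.626 mm.
Required leg w = t_e / 0.707 = 6.543 mm → use 7 mm.

w = 7 mm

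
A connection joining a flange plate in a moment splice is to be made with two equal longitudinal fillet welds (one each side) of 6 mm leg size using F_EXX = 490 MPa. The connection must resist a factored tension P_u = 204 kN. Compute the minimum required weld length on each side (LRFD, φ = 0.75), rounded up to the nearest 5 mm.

L = 110 mm on each side

Throat t_e = 0.707 × 6 = 4.242 mm.
φr_n = 0.75 × 0.6 × 490 × 4.242 × 10⁻³ = 0.9354 kN/mm.
L_req = P_u / φr_n = 204 / 0.9354 = 218.1 mm total.
Per side: 218.1 / 2 = 109 mm.
Round up → use L = 110 mm on each side.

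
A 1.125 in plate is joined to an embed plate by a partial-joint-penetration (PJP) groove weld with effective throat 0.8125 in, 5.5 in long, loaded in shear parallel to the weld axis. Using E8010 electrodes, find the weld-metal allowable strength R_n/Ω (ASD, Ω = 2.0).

R_n/Ω ≈ 107 kip

E80XX → F_EXX = 80 ksi.
Effective throat (given) t_e = 0.8125 in.
A_we = 0.8125 × 5.5 = 4.469 in².
F_nw = 0.6 F_EXX = 48 ksi.
R_n/Ω = (48 × 4.469) / 2.0 = 107.2 kip.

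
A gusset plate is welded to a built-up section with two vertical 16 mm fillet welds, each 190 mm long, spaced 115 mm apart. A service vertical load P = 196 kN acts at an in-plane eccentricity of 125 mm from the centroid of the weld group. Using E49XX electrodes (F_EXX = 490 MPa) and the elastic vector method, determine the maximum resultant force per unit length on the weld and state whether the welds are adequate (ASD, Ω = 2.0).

Total weld length L_w = 380 mm. Treat welds as unit-width lines.
Polar moment about centroid: J = 2[d³/12 + d(b/2)²] = 2[190³/12 + 190×57.5²] = 2400000 mm³.
Direct shear f_v = P/L_w = 196×10³ / 380 = 515.8 N/mm (vertical).
Torsion M = P·e = 196×10³ × 125 = 24500000 N·mm.
Critical point at (x, y) = (57.5, 95) from centroid. f_tx = M·y/J = 970 N/mm; f_ty = M·x/J = 587.1 N/mm.
Resultant f_max = √[f_tx² + (f_v + f_ty)²] = √[970² + (515.8 + 587.1)²] = 1469 N/mm.
Capacity per unit length: r_n/Ω = (1/2.0) × 0.6 × 490 × (0.707 × 16) = 1663 N/mm.
1469 ≤ 1663 → adequate.

f_max ≈ 1470 N/mm; adequate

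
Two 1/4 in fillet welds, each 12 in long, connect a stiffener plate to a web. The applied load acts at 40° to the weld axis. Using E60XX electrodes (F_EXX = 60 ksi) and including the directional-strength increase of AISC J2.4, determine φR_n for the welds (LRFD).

φR_n ≈ 144 kip

t_e = 0.707 × 0.25 = 0.1767 in; A_we = 0.1767 × 24 = 4.242 in².
Directional factor: 1.0 + 0.5 sin^1.5(40°) = 1.258.
F_nw = 0.6 × 60 × 1.258 = 45.28 ksi.
φR_n = 0.75 × 45.28 × 4.242 = 144 kip.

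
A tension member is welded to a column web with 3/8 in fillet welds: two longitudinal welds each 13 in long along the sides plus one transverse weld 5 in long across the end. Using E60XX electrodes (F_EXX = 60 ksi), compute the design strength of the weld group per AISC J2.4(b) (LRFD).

t_e = 0.707 × 0.375 = 0.2651 in.
R_nwl = 0.6 × 60 × 0.2651 × 26 = 248.2 kip (longitudinal, 2 welds).
R_nwt = 0.6 × 60 × 0.2651 × 5 = 47.72 kip (transverse, base value).
(i) R_nwl + R_nwt = 295.9 kip; (ii) 0.85 R_nwl + 1.5 R_nwt = 282.5 kip.
R_n = max = 295.9 kip [governs: (i)]; φR_n = 221.9 kip.

φR_n ≈ 222 kip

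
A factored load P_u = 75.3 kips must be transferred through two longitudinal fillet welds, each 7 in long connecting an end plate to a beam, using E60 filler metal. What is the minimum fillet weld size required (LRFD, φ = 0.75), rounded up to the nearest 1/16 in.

w = 5/16 in

E60XX → F_EXX = 60 ksi.
Total weld length L = 14 in.
Required throat t_e = P_u / (φ × 0.6 F_EXX × L) = 75.3 / (0.75 × 0.6 × 60 × 14) = 0.1992 in.
Required leg w = t_e / 0.707 = 0.2818 in → use 5/16 in.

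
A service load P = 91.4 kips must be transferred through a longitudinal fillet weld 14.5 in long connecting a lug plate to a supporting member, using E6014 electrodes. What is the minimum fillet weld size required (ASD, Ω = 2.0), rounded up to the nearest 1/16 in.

w = 1/2 in

E60XX → F_EXX = 60 ksi.
Total weld length L = 14.5 in.
Required throat t_e = P × Ω / (0.6 F_EXX × L) = 91.4 × 2.0 / (0.6 × 60 × 14.5) = 0.3502 in.
Required leg w = t_e / 0.707 = 0.4953 in → use 1/2 in.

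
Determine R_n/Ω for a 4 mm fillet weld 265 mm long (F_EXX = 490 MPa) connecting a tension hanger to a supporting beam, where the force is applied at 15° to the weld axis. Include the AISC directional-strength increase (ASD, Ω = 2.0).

t_e = 0.707 × 4 = 2.828 mm; A_we = 2.828 × 265 = 749.4 mm².
Directional factor: 1.0 + 0.5 sin^1.5(15°) = 1.066.
F_nw = 0.6 × 490 × 1.066 = 313.4 MPa.
R_n/Ω = (313.4 × 749.4) / 2.0 × 10⁻³ = 117.4 kN.

R_n/Ω ≈ 117 kN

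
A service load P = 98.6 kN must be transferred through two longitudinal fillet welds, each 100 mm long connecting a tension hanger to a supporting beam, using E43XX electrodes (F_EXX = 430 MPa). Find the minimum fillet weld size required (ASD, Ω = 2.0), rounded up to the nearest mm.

Total weld length L = 200 mm.
Required throat t_e = P × Ω / (0.6 F_EXX × L) = 98.6 × 2.0 / (0.6 × 430 × 200 × 10⁻³) = 3.822 mm.
Required leg w = t_e / 0.707 = 5.406 mm → use 6 mm.

w = 6 mm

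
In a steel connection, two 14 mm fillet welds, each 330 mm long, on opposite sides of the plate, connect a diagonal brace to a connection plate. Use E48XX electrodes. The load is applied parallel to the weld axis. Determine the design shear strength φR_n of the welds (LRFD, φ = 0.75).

E48XX → F_EXX = 480 MPa.
Effective throat t_e = 0.707 × 14 = 9.898 mm.
Total length L = 660 mm; A_we = 9.898 × 660 = 6533 mm².
F_nw = 0.6 F_EXX = 0.6 × 480 = 288 MPa.
φR_n = 0.75 × 288 × 6533 × 10⁻³ = 1411 kN.

φR_n ≈ 1410 kN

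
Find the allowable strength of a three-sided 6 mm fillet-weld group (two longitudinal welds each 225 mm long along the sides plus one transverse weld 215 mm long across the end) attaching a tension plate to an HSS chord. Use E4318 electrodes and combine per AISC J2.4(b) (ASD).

R_n/Ω ≈ 386 kN

E43XX → F_EXX = 430 MPa.
t_e = 0.707 × 6 = 4.242 mm.
R_nwl = 0.6 × 430 × 4.242 × 450 × 10⁻³ = 492.5 kN (longitudinal, 2 welds).
R_nwt = 0.6 × 430 × 4.242 × 215 × 10⁻³ = 235.3 kN (transverse, base value).
(i) R_nwl + R_nwt = 727.8 kN; (ii) 0.85 R_nwl + 1.5 R_nwt = 771.6 kN.
R_n = max = 771.6 kN [governs: (ii)]; R_n/Ω = 385.8 kN.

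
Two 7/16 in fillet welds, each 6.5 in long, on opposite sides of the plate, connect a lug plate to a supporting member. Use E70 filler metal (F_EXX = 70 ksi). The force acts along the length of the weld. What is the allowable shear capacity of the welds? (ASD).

Effective throat t_e = 0.707 × 0.4375 = 0.3093 in.
Total length L = 13 in; A_we = 0.3093 × 13 = 4.021 in².
F_nw = 0.6 F_EXX = 0.6 × 70 = 42 ksi.
R_n = 42 × 4.021 = 168.9 kip; R_n/Ω = 168.9/2.0 = 84.44 kip.

R_n/Ω ≈ 84.4 kip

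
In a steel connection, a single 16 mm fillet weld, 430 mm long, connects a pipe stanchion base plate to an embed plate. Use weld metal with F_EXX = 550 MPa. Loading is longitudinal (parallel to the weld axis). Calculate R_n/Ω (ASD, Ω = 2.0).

Effective throat t_e = 0.707 × 16 = 11.31 mm.
Total length L = 430 mm; A_we = 11.31 × 430 = 4864 mm².
F_nw = 0.6 F_EXX = 0.6 × 550 = 330 MPa.
R_n = 330 × 4864 × 10⁻³ = 1605 kN; R_n/Ω = 1605/2.0 = 802.6 kN.

R_n/Ω ≈ 803 kN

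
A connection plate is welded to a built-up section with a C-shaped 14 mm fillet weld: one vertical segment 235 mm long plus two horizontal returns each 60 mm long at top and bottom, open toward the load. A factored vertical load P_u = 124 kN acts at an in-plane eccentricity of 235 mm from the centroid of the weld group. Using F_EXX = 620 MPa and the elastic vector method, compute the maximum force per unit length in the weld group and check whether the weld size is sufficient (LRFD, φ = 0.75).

Total weld length L_w = 355 mm. Treat welds as unit-width lines.
Centroid: x̄ = 2×60×30 / 355 = 10.14 mm from the vertical weld.
Polar moment about centroid: J = I_x + I_y = [235³/12 + 2×60×117.5²] + [235×10.14² + 2(60³/12 + 60×19.86²)] = 2846000 mm³.
Direct shear f_v = P/L_w = 124×10³ / 355 = 349.3 N/mm (vertical).
Torsion M = P·e = 124×10³ × 235 = 29140000 N·mm.
Critical point at (x, y) = (49.86, 117.5) from centroid. f_tx = M·y/J = 1203 N/mm; f_ty = M·x/J = 510.6 N/mm.
Resultant f_max = √[f_tx² + (f_v + f_ty)²] = √[1203² + (349.3 + 510.6)²] = 1479 N/mm.
Capacity per unit length: φr_n = 0.75 × 0.6 × 620 × (0.707 × 14) = 2762 N/mm.
1479 ≤ 2762 → adequate.

f_max ≈ 1480 N/mm; adequate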